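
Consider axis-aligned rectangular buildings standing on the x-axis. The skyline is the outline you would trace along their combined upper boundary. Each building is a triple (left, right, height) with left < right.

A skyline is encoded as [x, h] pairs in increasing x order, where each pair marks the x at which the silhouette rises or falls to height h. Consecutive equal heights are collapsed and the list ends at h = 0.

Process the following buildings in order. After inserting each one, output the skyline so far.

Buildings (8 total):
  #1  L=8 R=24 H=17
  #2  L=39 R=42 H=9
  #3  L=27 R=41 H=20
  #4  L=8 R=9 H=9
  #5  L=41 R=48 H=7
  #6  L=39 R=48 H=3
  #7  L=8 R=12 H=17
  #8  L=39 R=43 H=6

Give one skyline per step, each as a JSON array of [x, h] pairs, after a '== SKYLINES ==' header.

== SKYLINES ==
[[8,17],[24,0]]
[[8,17],[24,0],[39,9],[42,0]]
[[8,17],[24,0],[27,20],[41,9],[42,0]]
[[8,17],[24,0],[27,20],[41,9],[42,0]]
[[8,17],[24,0],[27,20],[41,9],[42,7],[48,0]]
[[8,17],[24,0],[27,20],[41,9],[42,7],[48,0]]
[[8,17],[24,0],[27,20],[41,9],[42,7],[48,0]]
[[8,17],[24,0],[27,20],[41,9],[42,7],[48,0]]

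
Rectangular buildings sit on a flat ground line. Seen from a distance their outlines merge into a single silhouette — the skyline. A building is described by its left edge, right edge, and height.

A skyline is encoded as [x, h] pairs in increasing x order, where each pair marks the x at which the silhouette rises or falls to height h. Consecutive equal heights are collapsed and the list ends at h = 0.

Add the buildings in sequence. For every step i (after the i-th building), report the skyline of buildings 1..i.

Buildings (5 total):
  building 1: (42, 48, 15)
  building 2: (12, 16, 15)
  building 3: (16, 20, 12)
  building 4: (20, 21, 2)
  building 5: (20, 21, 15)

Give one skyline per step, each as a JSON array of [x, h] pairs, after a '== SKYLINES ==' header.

== SKYLINES ==
[[42,15],[48,0]]
[[12,15],[16,0],[42,15],[48,0]]
[[12,15],[16,12],[20,0],[42,15],[48,0]]
[[12,15],[16,12],[20,2],[21,0],[42,15],[48,0]]
[[12,15],[16,12],[20,15],[21,0],[42,15],[48,0]]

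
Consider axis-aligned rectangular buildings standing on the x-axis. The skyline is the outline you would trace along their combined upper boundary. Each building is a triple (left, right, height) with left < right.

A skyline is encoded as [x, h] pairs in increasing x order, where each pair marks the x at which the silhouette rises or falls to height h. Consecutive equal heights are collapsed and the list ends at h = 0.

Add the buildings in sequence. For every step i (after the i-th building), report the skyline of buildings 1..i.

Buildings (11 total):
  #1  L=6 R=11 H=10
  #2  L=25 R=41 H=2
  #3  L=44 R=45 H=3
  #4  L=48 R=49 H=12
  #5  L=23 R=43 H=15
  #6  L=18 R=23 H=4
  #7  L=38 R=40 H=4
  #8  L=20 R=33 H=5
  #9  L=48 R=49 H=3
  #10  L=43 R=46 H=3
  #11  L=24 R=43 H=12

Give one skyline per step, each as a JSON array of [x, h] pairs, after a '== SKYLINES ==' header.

== SKYLINES ==
[[6,10],[11,0]]
[[6,10],[11,0],[25,2],[41,0]]
[[6,10],[11,0],[25,2],[41,0],[44,3],[45,0]]
[[6,10],[11,0],[25,2],[41,0],[44,3],[45,0],[48,12],[49,0]]
[[6,10],[11,0],[23,15],[43,0],[44,3],[45,0],[48,12],[49,0]]
[[6,10],[11,0],[18,4],[23,15],[43,0],[44,3],[45,0],[48,12],[49,0]]
[[6,10],[11,0],[18,4],[23,15],[43,0],[44,3],[45,0],[48,12],[49,0]]
[[6,10],[11,0],[18,4],[20,5],[23,15],[43,0],[44,3],[45,0],[48,12],[49,0]]
[[6,10],[11,0],[18,4],[20,5],[23,15],[43,0],[44,3],[45,0],[48,12],[49,0]]
[[6,10],[11,0],[18,4],[20,5],[23,15],[43,3],[46,0],[48,12],[49,0]]
[[6,10],[11,0],[18,4],[20,5],[23,15],[43,3],[46,0],[48,12],[49,0]]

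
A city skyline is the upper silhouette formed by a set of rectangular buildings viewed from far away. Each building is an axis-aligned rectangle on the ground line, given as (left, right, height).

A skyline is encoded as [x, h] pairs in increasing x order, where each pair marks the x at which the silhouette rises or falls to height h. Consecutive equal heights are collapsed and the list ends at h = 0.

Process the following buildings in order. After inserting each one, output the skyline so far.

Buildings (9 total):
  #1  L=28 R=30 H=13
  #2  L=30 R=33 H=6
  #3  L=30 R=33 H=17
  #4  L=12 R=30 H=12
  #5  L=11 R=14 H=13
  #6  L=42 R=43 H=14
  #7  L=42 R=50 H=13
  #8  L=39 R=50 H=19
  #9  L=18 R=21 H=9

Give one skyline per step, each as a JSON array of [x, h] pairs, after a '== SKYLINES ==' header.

== SKYLINES ==
[[28,13],[30,0]]
[[28,13],[30,6],[33,0]]
[[28,13],[30,17],[33,0]]
[[12,12],[28,13],[30,17],[33,0]]
[[11,13],[14,12],[28,13],[30,17],[33,0]]
[[11,13],[14,12],[28,13],[30,17],[33,0],[42,14],[43,0]]
[[11,13],[14,12],[28,13],[30,17],[33,0],[42,14],[43,13],[50,0]]
[[11,13],[14,12],[28,13],[30,17],[33,0],[39,19],[50,0]]
[[11,13],[14,12],[28,13],[30,17],[33,0],[39,19],[50,0]]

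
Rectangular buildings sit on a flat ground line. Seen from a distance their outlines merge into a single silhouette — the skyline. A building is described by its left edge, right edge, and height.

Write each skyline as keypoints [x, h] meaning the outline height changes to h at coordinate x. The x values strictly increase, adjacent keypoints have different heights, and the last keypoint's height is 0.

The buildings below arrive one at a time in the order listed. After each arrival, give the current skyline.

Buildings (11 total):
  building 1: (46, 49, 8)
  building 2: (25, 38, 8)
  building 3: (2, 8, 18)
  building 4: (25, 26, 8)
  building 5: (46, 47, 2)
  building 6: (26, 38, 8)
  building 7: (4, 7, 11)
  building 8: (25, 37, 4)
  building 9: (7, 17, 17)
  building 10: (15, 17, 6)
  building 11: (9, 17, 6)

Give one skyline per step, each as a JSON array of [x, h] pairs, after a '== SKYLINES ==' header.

== SKYLINES ==
[[46,8],[49,0]]
[[25,8],[38,0],[46,8],[49,0]]
[[2,18],[8,0],[25,8],[38,0],[46,8],[49,0]]
[[2,18],[8,0],[25,8],[38,0],[46,8],[49,0]]
[[2,18],[8,0],[25,8],[38,0],[46,8],[49,0]]
[[2,18],[8,0],[25,8],[38,0],[46,8],[49,0]]
[[2,18],[8,0],[25,8],[38,0],[46,8],[49,0]]
[[2,18],[8,0],[25,8],[38,0],[46,8],[49,0]]
[[2,18],[8,17],[17,0],[25,8],[38,0],[46,8],[49,0]]
[[2,18],[8,17],[17,0],[25,8],[38,0],[46,8],[49,0]]
[[2,18],[8,17],[17,0],[25,8],[38,0],[46,8],[49,0]]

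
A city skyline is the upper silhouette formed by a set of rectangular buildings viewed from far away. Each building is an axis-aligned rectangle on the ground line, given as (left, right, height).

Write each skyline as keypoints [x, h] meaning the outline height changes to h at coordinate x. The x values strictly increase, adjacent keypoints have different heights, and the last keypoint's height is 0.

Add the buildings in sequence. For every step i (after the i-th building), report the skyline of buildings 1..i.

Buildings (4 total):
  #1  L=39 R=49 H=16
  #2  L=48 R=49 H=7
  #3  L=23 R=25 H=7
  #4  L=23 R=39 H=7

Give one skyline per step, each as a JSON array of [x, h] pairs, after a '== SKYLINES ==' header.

== SKYLINES ==
[[39,16],[49,0]]
[[39,16],[49,0]]
[[23,7],[25,0],[39,16],[49,0]]
[[23,7],[39,16],[49,0]]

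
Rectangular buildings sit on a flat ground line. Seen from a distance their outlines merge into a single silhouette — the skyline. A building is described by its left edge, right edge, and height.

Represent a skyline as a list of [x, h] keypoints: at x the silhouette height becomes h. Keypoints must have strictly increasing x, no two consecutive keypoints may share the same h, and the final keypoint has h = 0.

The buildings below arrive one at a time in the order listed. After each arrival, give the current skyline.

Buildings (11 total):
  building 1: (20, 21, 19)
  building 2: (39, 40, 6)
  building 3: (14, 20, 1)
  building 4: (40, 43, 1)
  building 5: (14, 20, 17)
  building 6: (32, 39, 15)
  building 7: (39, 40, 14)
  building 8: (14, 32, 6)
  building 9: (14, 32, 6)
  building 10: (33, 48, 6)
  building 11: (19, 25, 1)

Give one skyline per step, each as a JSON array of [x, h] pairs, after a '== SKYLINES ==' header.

== SKYLINES ==
[[20,19],[21,0]]
[[20,19],[21,0],[39,6],[40,0]]
[[14,1],[20,19],[21,0],[39,6],[40,0]]
[[14,1],[20,19],[21,0],[39,6],[40,1],[43,0]]
[[14,17],[20,19],[21,0],[39,6],[40,1],[43,0]]
[[14,17],[20,19],[21,0],[32,15],[39,6],[40,1],[43,0]]
[[14,17],[20,19],[21,0],[32,15],[39,14],[40,1],[43,0]]
[[14,17],[20,19],[21,6],[32,15],[39,14],[40,1],[43,0]]
[[14,17],[20,19],[21,6],[32,15],[39,14],[40,1],[43,0]]
[[14,17],[20,19],[21,6],[32,15],[39,14],[40,6],[48,0]]
[[14,17],[20,19],[21,6],[32,15],[39,14],[40,6],[48,0]]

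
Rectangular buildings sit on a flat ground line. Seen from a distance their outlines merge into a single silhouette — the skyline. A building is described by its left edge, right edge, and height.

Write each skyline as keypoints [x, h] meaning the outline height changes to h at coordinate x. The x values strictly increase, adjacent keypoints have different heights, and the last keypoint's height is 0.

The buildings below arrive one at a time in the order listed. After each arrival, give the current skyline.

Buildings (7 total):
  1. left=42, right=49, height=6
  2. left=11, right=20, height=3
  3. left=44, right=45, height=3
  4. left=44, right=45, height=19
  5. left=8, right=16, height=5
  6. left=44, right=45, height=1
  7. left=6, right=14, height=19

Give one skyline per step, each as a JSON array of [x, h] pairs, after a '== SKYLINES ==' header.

== SKYLINES ==
[[42,6],[49,0]]
[[11,3],[20,0],[42,6],[49,0]]
[[11,3],[20,0],[42,6],[49,0]]
[[11,3],[20,0],[42,6],[44,19],[45,6],[49,0]]
[[8,5],[16,3],[20,0],[42,6],[44,19],[45,6],[49,0]]
[[8,5],[16,3],[20,0],[42,6],[44,19],[45,6],[49,0]]
[[6,19],[14,5],[16,3],[20,0],[42,6],[44,19],[45,6],[49,0]]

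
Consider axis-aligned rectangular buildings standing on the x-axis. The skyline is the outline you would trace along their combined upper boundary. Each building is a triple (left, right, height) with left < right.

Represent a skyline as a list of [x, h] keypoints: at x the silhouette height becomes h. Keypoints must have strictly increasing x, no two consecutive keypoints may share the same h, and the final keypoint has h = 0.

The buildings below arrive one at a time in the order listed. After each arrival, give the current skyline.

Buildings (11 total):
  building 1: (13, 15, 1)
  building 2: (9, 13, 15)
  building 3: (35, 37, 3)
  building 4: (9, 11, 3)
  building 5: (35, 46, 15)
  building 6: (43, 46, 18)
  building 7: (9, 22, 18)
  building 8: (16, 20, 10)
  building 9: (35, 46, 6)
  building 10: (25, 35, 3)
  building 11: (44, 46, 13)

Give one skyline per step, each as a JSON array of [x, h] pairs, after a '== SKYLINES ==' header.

== SKYLINES ==
[[13,1],[15,0]]
[[9,15],[13,1],[15,0]]
[[9,15],[13,1],[15,0],[35,3],[37,0]]
[[9,15],[13,1],[15,0],[35,3],[37,0]]
[[9,15],[13,1],[15,0],[35,15],[46,0]]
[[9,15],[13,1],[15,0],[35,15],[43,18],[46,0]]
[[9,18],[22,0],[35,15],[43,18],[46,0]]
[[9,18],[22,0],[35,15],[43,18],[46,0]]
[[9,18],[22,0],[35,15],[43,18],[46,0]]
[[9,18],[22,0],[25,3],[35,15],[43,18],[46,0]]
[[9,18],[22,0],[25,3],[35,15],[43,18],[46,0]]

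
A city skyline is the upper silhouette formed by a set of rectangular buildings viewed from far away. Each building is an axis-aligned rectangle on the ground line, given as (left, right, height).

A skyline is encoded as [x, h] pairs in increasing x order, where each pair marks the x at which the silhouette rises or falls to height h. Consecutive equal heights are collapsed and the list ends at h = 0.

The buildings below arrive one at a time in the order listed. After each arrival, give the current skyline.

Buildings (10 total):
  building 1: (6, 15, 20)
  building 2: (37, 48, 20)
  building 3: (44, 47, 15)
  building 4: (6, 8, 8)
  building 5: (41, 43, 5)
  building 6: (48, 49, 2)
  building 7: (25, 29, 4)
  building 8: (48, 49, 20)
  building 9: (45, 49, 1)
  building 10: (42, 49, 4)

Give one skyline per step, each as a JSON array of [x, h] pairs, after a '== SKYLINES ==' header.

== SKYLINES ==
[[6,20],[15,0]]
[[6,20],[15,0],[37,20],[48,0]]
[[6,20],[15,0],[37,20],[48,0]]
[[6,20],[15,0],[37,20],[48,0]]
[[6,20],[15,0],[37,20],[48,0]]
[[6,20],[15,0],[37,20],[48,2],[49,0]]
[[6,20],[15,0],[25,4],[29,0],[37,20],[48,2],[49,0]]
[[6,20],[15,0],[25,4],[29,0],[37,20],[49,0]]
[[6,20],[15,0],[25,4],[29,0],[37,20],[49,0]]
[[6,20],[15,0],[25,4],[29,0],[37,20],[49,0]]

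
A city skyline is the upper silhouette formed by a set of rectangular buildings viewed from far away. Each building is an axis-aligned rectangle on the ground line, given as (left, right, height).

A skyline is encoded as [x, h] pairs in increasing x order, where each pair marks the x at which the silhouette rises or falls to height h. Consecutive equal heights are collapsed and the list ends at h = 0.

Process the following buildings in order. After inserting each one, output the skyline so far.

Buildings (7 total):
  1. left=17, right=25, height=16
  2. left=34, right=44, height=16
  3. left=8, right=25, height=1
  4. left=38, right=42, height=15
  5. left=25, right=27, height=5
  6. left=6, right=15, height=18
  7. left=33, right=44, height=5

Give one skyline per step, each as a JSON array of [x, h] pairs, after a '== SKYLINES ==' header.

== SKYLINES ==
[[17,16],[25,0]]
[[17,16],[25,0],[34,16],[44,0]]
[[8,1],[17,16],[25,0],[34,16],[44,0]]
[[8,1],[17,16],[25,0],[34,16],[44,0]]
[[8,1],[17,16],[25,5],[27,0],[34,16],[44,0]]
[[6,18],[15,1],[17,16],[25,5],[27,0],[34,16],[44,0]]
[[6,18],[15,1],[17,16],[25,5],[27,0],[33,5],[34,16],[44,0]]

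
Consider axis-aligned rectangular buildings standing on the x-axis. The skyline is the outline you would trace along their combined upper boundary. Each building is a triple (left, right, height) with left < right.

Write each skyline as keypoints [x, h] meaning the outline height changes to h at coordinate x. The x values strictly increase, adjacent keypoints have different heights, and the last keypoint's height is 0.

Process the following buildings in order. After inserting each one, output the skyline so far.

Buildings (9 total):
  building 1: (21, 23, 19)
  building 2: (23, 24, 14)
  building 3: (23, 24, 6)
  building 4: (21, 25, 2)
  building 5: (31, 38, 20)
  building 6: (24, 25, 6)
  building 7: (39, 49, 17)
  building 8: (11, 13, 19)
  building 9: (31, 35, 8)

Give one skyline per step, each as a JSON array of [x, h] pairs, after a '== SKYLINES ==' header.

== SKYLINES ==
[[21,19],[23,0]]
[[21,19],[23,14],[24,0]]
[[21,19],[23,14],[24,0]]
[[21,19],[23,14],[24,2],[25,0]]
[[21,19],[23,14],[24,2],[25,0],[31,20],[38,0]]
[[21,19],[23,14],[24,6],[25,0],[31,20],[38,0]]
[[21,19],[23,14],[24,6],[25,0],[31,20],[38,0],[39,17],[49,0]]
[[11,19],[13,0],[21,19],[23,14],[24,6],[25,0],[31,20],[38,0],[39,17],[49,0]]
[[11,19],[13,0],[21,19],[23,14],[24,6],[25,0],[31,20],[38,0],[39,17],[49,0]]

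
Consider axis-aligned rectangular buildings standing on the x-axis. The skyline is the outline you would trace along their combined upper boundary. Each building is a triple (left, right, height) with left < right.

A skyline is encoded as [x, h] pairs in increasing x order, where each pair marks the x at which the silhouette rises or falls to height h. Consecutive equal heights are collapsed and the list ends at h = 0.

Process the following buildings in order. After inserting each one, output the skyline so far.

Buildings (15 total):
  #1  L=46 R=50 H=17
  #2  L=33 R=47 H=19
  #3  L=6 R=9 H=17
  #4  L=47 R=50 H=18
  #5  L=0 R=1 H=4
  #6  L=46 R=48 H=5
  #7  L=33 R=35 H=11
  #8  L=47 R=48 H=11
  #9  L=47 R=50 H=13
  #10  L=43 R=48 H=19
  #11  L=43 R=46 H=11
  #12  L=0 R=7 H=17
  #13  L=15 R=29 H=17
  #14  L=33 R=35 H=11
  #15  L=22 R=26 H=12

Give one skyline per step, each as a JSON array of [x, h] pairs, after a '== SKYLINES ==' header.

== SKYLINES ==
[[46,17],[50,0]]
[[33,19],[47,17],[50,0]]
[[6,17],[9,0],[33,19],[47,17],[50,0]]
[[6,17],[9,0],[33,19],[47,18],[50,0]]
[[0,4],[1,0],[6,17],[9,0],[33,19],[47,18],[50,0]]
[[0,4],[1,0],[6,17],[9,0],[33,19],[47,18],[50,0]]
[[0,4],[1,0],[6,17],[9,0],[33,19],[47,18],[50,0]]
[[0,4],[1,0],[6,17],[9,0],[33,19],[47,18],[50,0]]
[[0,4],[1,0],[6,17],[9,0],[33,19],[47,18],[50,0]]
[[0,4],[1,0],[6,17],[9,0],[33,19],[48,18],[50,0]]
[[0,4],[1,0],[6,17],[9,0],[33,19],[48,18],[50,0]]
[[0,17],[9,0],[33,19],[48,18],[50,0]]
[[0,17],[9,0],[15,17],[29,0],[33,19],[48,18],[50,0]]
[[0,17],[9,0],[15,17],[29,0],[33,19],[48,18],[50,0]]
[[0,17],[9,0],[15,17],[29,0],[33,19],[48,18],[50,0]]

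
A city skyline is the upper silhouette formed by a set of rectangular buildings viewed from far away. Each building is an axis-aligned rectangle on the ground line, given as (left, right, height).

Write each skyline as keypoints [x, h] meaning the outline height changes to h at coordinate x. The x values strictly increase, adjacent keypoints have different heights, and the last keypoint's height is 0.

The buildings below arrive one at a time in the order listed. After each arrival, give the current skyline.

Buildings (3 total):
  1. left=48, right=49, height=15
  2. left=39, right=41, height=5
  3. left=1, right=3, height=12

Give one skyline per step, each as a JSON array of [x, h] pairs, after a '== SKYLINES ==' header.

== SKYLINES ==
[[48,15],[49,0]]
[[39,5],[41,0],[48,15],[49,0]]
[[1,12],[3,0],[39,5],[41,0],[48,15],[49,0]]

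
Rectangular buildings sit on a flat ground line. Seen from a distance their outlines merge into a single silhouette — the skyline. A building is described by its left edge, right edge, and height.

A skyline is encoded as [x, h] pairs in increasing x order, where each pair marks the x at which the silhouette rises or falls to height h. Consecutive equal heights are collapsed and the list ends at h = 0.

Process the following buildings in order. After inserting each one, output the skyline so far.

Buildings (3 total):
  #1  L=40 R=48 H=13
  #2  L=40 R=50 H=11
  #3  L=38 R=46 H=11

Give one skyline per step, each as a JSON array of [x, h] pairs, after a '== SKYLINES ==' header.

== SKYLINES ==
[[40,13],[48,0]]
[[40,13],[48,11],[50,0]]
[[38,11],[40,13],[48,11],[50,0]]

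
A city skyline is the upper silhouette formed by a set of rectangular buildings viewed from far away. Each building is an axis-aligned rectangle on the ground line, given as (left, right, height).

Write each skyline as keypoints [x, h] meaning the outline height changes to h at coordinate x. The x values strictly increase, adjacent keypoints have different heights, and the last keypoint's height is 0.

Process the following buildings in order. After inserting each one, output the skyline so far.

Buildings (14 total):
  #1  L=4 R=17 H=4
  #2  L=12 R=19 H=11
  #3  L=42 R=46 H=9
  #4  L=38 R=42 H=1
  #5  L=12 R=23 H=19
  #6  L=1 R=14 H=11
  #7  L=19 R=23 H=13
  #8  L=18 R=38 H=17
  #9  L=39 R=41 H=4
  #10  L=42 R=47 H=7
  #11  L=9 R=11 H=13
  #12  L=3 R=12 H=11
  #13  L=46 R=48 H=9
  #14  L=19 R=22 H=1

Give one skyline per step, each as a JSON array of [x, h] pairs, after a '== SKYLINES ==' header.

== SKYLINES ==
[[4,4],[17,0]]
[[4,4],[12,11],[19,0]]
[[4,4],[12,11],[19,0],[42,9],[46,0]]
[[4,4],[12,11],[19,0],[38,1],[42,9],[46,0]]
[[4,4],[12,19],[23,0],[38,1],[42,9],[46,0]]
[[1,11],[12,19],[23,0],[38,1],[42,9],[46,0]]
[[1,11],[12,19],[23,0],[38,1],[42,9],[46,0]]
[[1,11],[12,19],[23,17],[38,1],[42,9],[46,0]]
[[1,11],[12,19],[23,17],[38,1],[39,4],[41,1],[42,9],[46,0]]
[[1,11],[12,19],[23,17],[38,1],[39,4],[41,1],[42,9],[46,7],[47,0]]
[[1,11],[9,13],[11,11],[12,19],[23,17],[38,1],[39,4],[41,1],[42,9],[46,7],[47,0]]
[[1,11],[9,13],[11,11],[12,19],[23,17],[38,1],[39,4],[41,1],[42,9],[46,7],[47,0]]
[[1,11],[9,13],[11,11],[12,19],[23,17],[38,1],[39,4],[41,1],[42,9],[48,0]]
[[1,11],[9,13],[11,11],[12,19],[23,17],[38,1],[39,4],[41,1],[42,9],[48,0]]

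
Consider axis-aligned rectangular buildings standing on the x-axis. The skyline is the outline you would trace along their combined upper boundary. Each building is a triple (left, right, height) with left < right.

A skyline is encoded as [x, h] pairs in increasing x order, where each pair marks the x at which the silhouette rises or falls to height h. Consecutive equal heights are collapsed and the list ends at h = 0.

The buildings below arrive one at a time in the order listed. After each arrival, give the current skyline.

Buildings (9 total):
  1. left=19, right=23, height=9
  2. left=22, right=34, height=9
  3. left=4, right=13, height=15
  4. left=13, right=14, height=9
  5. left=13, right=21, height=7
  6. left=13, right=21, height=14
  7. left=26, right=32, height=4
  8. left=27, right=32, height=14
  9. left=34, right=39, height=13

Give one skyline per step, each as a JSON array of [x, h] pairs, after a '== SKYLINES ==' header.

== SKYLINES ==
[[19,9],[23,0]]
[[19,9],[34,0]]
[[4,15],[13,0],[19,9],[34,0]]
[[4,15],[13,9],[14,0],[19,9],[34,0]]
[[4,15],[13,9],[14,7],[19,9],[34,0]]
[[4,15],[13,14],[21,9],[34,0]]
[[4,15],[13,14],[21,9],[34,0]]
[[4,15],[13,14],[21,9],[27,14],[32,9],[34,0]]
[[4,15],[13,14],[21,9],[27,14],[32,9],[34,13],[39,0]]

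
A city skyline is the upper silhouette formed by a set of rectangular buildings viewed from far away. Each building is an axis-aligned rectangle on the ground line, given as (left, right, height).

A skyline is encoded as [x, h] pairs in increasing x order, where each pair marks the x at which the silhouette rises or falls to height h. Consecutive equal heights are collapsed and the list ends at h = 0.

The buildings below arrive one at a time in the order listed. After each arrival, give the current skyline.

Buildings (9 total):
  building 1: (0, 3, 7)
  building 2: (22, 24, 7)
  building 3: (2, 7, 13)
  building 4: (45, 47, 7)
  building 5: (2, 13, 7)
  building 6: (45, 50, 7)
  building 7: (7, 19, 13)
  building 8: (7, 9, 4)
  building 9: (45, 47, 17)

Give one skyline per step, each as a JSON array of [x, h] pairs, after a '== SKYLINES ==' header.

== SKYLINES ==
[[0,7],[3,0]]
[[0,7],[3,0],[22,7],[24,0]]
[[0,7],[2,13],[7,0],[22,7],[24,0]]
[[0,7],[2,13],[7,0],[22,7],[24,0],[45,7],[47,0]]
[[0,7],[2,13],[7,7],[13,0],[22,7],[24,0],[45,7],[47,0]]
[[0,7],[2,13],[7,7],[13,0],[22,7],[24,0],[45,7],[50,0]]
[[0,7],[2,13],[19,0],[22,7],[24,0],[45,7],[50,0]]
[[0,7],[2,13],[19,0],[22,7],[24,0],[45,7],[50,0]]
[[0,7],[2,13],[19,0],[22,7],[24,0],[45,17],[47,7],[50,0]]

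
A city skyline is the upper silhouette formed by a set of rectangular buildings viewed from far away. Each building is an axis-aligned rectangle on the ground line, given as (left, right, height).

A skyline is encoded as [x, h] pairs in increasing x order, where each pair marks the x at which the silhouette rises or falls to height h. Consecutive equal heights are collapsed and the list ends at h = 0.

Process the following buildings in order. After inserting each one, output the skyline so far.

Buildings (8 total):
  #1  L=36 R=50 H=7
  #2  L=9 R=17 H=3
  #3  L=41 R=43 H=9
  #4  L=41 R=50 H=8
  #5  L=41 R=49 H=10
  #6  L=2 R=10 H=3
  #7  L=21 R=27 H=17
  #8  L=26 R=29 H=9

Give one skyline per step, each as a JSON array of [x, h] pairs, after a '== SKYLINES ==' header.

== SKYLINES ==
[[36,7],[50,0]]
[[9,3],[17,0],[36,7],[50,0]]
[[9,3],[17,0],[36,7],[41,9],[43,7],[50,0]]
[[9,3],[17,0],[36,7],[41,9],[43,8],[50,0]]
[[9,3],[17,0],[36,7],[41,10],[49,8],[50,0]]
[[2,3],[17,0],[36,7],[41,10],[49,8],[50,0]]
[[2,3],[17,0],[21,17],[27,0],[36,7],[41,10],[49,8],[50,0]]
[[2,3],[17,0],[21,17],[27,9],[29,0],[36,7],[41,10],[49,8],[50,0]]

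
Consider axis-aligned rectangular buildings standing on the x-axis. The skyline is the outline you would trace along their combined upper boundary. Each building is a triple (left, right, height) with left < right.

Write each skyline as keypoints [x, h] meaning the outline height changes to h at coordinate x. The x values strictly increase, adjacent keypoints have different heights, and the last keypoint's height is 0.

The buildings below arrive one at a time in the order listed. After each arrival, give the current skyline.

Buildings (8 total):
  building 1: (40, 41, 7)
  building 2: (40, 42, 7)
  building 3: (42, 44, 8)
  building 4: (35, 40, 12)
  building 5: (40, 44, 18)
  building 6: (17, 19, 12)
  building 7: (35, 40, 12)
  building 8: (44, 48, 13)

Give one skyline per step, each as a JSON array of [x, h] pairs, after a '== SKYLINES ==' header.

== SKYLINES ==
[[40,7],[41,0]]
[[40,7],[42,0]]
[[40,7],[42,8],[44,0]]
[[35,12],[40,7],[42,8],[44,0]]
[[35,12],[40,18],[44,0]]
[[17,12],[19,0],[35,12],[40,18],[44,0]]
[[17,12],[19,0],[35,12],[40,18],[44,0]]
[[17,12],[19,0],[35,12],[40,18],[44,13],[48,0]]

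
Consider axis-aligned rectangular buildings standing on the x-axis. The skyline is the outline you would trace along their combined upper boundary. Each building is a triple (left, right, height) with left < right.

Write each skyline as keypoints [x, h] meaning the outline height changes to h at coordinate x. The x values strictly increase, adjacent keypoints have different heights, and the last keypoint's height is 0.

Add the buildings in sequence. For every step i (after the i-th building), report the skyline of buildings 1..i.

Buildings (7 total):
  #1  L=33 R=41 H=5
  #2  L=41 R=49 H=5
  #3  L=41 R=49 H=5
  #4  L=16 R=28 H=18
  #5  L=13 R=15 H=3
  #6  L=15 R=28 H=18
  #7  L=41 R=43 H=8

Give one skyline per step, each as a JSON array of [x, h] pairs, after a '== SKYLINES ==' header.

== SKYLINES ==
[[33,5],[41,0]]
[[33,5],[49,0]]
[[33,5],[49,0]]
[[16,18],[28,0],[33,5],[49,0]]
[[13,3],[15,0],[16,18],[28,0],[33,5],[49,0]]
[[13,3],[15,18],[28,0],[33,5],[49,0]]
[[13,3],[15,18],[28,0],[33,5],[41,8],[43,5],[49,0]]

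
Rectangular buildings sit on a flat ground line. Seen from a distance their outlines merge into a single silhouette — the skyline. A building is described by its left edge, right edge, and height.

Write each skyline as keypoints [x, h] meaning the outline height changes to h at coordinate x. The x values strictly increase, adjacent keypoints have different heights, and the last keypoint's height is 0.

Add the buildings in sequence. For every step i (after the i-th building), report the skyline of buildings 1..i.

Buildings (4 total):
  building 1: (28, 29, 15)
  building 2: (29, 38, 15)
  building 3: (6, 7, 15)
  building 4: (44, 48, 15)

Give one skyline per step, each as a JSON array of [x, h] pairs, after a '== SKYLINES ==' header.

== SKYLINES ==
[[28,15],[29,0]]
[[28,15],[38,0]]
[[6,15],[7,0],[28,15],[38,0]]
[[6,15],[7,0],[28,15],[38,0],[44,15],[48,0]]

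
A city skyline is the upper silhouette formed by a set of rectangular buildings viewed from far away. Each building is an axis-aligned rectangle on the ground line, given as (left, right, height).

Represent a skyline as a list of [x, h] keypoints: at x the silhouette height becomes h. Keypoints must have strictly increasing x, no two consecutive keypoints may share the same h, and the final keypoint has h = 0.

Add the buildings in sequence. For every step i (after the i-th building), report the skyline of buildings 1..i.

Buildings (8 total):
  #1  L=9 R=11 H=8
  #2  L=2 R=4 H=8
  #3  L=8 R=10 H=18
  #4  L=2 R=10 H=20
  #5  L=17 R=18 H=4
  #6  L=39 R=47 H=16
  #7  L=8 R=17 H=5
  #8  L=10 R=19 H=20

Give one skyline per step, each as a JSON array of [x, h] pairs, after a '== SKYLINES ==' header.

== SKYLINES ==
[[9,8],[11,0]]
[[2,8],[4,0],[9,8],[11,0]]
[[2,8],[4,0],[8,18],[10,8],[11,0]]
[[2,20],[10,8],[11,0]]
[[2,20],[10,8],[11,0],[17,4],[18,0]]
[[2,20],[10,8],[11,0],[17,4],[18,0],[39,16],[47,0]]
[[2,20],[10,8],[11,5],[17,4],[18,0],[39,16],[47,0]]
[[2,20],[19,0],[39,16],[47,0]]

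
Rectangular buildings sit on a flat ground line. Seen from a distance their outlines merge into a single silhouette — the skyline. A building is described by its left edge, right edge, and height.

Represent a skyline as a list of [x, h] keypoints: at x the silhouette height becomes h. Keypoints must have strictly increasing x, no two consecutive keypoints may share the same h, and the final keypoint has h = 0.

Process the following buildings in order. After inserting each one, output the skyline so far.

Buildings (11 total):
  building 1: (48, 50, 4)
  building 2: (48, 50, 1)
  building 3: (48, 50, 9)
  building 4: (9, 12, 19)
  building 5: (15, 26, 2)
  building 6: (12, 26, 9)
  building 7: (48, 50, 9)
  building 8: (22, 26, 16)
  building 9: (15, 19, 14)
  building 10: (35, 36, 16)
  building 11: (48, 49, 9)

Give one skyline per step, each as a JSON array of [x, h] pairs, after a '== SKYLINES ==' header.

== SKYLINES ==
[[48,4],[50,0]]
[[48,4],[50,0]]
[[48,9],[50,0]]
[[9,19],[12,0],[48,9],[50,0]]
[[9,19],[12,0],[15,2],[26,0],[48,9],[50,0]]
[[9,19],[12,9],[26,0],[48,9],[50,0]]
[[9,19],[12,9],[26,0],[48,9],[50,0]]
[[9,19],[12,9],[22,16],[26,0],[48,9],[50,0]]
[[9,19],[12,9],[15,14],[19,9],[22,16],[26,0],[48,9],[50,0]]
[[9,19],[12,9],[15,14],[19,9],[22,16],[26,0],[35,16],[36,0],[48,9],[50,0]]
[[9,19],[12,9],[15,14],[19,9],[22,16],[26,0],[35,16],[36,0],[48,9],[50,0]]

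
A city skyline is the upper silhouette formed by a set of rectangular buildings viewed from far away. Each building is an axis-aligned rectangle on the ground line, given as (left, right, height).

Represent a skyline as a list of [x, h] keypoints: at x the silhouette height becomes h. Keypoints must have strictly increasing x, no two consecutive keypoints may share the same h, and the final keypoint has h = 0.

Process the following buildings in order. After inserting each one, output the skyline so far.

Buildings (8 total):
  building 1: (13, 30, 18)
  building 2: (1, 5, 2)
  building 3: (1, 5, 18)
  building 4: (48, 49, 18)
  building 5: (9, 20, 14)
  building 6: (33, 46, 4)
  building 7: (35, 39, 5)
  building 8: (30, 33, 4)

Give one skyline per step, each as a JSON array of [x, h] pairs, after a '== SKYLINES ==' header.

== SKYLINES ==
[[13,18],[30,0]]
[[1,2],[5,0],[13,18],[30,0]]
[[1,18],[5,0],[13,18],[30,0]]
[[1,18],[5,0],[13,18],[30,0],[48,18],[49,0]]
[[1,18],[5,0],[9,14],[13,18],[30,0],[48,18],[49,0]]
[[1,18],[5,0],[9,14],[13,18],[30,0],[33,4],[46,0],[48,18],[49,0]]
[[1,18],[5,0],[9,14],[13,18],[30,0],[33,4],[35,5],[39,4],[46,0],[48,18],[49,0]]
[[1,18],[5,0],[9,14],[13,18],[30,4],[35,5],[39,4],[46,0],[48,18],[49,0]]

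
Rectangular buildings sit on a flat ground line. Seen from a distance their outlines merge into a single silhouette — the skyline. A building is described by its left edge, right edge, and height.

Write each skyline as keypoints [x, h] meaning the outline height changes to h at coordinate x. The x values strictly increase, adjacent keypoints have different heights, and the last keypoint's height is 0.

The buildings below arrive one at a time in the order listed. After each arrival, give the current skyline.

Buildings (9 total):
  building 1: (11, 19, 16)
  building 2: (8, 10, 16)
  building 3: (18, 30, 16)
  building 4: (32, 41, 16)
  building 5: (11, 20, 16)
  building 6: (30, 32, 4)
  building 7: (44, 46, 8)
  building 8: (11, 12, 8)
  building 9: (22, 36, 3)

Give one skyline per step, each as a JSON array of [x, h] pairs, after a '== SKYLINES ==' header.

== SKYLINES ==
[[11,16],[19,0]]
[[8,16],[10,0],[11,16],[19,0]]
[[8,16],[10,0],[11,16],[30,0]]
[[8,16],[10,0],[11,16],[30,0],[32,16],[41,0]]
[[8,16],[10,0],[11,16],[30,0],[32,16],[41,0]]
[[8,16],[10,0],[11,16],[30,4],[32,16],[41,0]]
[[8,16],[10,0],[11,16],[30,4],[32,16],[41,0],[44,8],[46,0]]
[[8,16],[10,0],[11,16],[30,4],[32,16],[41,0],[44,8],[46,0]]
[[8,16],[10,0],[11,16],[30,4],[32,16],[41,0],[44,8],[46,0]]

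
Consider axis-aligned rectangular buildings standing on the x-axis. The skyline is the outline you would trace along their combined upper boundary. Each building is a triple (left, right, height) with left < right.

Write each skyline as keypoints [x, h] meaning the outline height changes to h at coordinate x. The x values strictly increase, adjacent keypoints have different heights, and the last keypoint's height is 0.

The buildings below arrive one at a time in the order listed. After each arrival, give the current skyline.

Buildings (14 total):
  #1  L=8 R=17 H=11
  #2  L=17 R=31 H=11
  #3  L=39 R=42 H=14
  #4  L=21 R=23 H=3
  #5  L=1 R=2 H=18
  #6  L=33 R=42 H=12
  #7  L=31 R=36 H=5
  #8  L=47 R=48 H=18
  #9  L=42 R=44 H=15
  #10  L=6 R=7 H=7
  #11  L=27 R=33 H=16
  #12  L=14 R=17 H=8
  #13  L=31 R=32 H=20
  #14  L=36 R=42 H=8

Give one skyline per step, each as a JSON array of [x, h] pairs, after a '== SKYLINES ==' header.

== SKYLINES ==
[[8,11],[17,0]]
[[8,11],[31,0]]
[[8,11],[31,0],[39,14],[42,0]]
[[8,11],[31,0],[39,14],[42,0]]
[[1,18],[2,0],[8,11],[31,0],[39,14],[42,0]]
[[1,18],[2,0],[8,11],[31,0],[33,12],[39,14],[42,0]]
[[1,18],[2,0],[8,11],[31,5],[33,12],[39,14],[42,0]]
[[1,18],[2,0],[8,11],[31,5],[33,12],[39,14],[42,0],[47,18],[48,0]]
[[1,18],[2,0],[8,11],[31,5],[33,12],[39,14],[42,15],[44,0],[47,18],[48,0]]
[[1,18],[2,0],[6,7],[7,0],[8,11],[31,5],[33,12],[39,14],[42,15],[44,0],[47,18],[48,0]]
[[1,18],[2,0],[6,7],[7,0],[8,11],[27,16],[33,12],[39,14],[42,15],[44,0],[47,18],[48,0]]
[[1,18],[2,0],[6,7],[7,0],[8,11],[27,16],[33,12],[39,14],[42,15],[44,0],[47,18],[48,0]]
[[1,18],[2,0],[6,7],[7,0],[8,11],[27,16],[31,20],[32,16],[33,12],[39,14],[42,15],[44,0],[47,18],[48,0]]
[[1,18],[2,0],[6,7],[7,0],[8,11],[27,16],[31,20],[32,16],[33,12],[39,14],[42,15],[44,0],[47,18],[48,0]]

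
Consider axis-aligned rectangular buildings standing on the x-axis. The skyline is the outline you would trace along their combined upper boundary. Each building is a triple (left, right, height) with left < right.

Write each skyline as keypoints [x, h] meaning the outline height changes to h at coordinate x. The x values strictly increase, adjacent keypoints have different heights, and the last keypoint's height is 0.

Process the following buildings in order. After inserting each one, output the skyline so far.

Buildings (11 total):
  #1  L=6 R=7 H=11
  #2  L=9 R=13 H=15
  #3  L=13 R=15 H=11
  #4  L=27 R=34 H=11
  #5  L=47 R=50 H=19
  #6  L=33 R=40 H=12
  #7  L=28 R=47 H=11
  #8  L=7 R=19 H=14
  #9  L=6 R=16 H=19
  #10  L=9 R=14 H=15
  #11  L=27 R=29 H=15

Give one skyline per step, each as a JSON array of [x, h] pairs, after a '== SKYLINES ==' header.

== SKYLINES ==
[[6,11],[7,0]]
[[6,11],[7,0],[9,15],[13,0]]
[[6,11],[7,0],[9,15],[13,11],[15,0]]
[[6,11],[7,0],[9,15],[13,11],[15,0],[27,11],[34,0]]
[[6,11],[7,0],[9,15],[13,11],[15,0],[27,11],[34,0],[47,19],[50,0]]
[[6,11],[7,0],[9,15],[13,11],[15,0],[27,11],[33,12],[40,0],[47,19],[50,0]]
[[6,11],[7,0],[9,15],[13,11],[15,0],[27,11],[33,12],[40,11],[47,19],[50,0]]
[[6,11],[7,14],[9,15],[13,14],[19,0],[27,11],[33,12],[40,11],[47,19],[50,0]]
[[6,19],[16,14],[19,0],[27,11],[33,12],[40,11],[47,19],[50,0]]
[[6,19],[16,14],[19,0],[27,11],[33,12],[40,11],[47,19],[50,0]]
[[6,19],[16,14],[19,0],[27,15],[29,11],[33,12],[40,11],[47,19],[50,0]]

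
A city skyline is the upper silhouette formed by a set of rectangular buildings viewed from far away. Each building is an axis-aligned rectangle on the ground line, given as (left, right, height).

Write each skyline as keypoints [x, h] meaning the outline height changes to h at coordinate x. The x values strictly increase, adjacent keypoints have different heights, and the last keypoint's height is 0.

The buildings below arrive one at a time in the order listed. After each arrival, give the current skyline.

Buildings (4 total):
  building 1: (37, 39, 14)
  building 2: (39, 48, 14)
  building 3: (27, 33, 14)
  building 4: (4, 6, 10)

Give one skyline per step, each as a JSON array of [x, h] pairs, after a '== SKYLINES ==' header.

== SKYLINES ==
[[37,14],[39,0]]
[[37,14],[48,0]]
[[27,14],[33,0],[37,14],[48,0]]
[[4,10],[6,0],[27,14],[33,0],[37,14],[48,0]]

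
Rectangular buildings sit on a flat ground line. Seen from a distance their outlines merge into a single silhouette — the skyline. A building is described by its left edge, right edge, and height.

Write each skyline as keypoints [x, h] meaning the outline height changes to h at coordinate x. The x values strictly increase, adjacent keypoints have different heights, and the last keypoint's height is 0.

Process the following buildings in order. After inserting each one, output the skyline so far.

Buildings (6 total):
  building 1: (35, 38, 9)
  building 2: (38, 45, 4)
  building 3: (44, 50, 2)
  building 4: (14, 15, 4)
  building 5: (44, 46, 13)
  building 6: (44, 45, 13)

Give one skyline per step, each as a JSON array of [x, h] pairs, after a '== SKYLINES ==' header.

== SKYLINES ==
[[35,9],[38,0]]
[[35,9],[38,4],[45,0]]
[[35,9],[38,4],[45,2],[50,0]]
[[14,4],[15,0],[35,9],[38,4],[45,2],[50,0]]
[[14,4],[15,0],[35,9],[38,4],[44,13],[46,2],[50,0]]
[[14,4],[15,0],[35,9],[38,4],[44,13],[46,2],[50,0]]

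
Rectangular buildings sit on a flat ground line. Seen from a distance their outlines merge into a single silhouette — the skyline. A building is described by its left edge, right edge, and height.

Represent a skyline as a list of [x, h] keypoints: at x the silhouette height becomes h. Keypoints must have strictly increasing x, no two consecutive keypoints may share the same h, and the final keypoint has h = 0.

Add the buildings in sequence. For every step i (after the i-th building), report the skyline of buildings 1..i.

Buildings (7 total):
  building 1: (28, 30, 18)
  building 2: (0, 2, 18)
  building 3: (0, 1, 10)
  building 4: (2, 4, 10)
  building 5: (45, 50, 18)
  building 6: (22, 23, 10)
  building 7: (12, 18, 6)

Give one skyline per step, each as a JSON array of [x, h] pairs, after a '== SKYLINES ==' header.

== SKYLINES ==
[[28,18],[30,0]]
[[0,18],[2,0],[28,18],[30,0]]
[[0,18],[2,0],[28,18],[30,0]]
[[0,18],[2,10],[4,0],[28,18],[30,0]]
[[0,18],[2,10],[4,0],[28,18],[30,0],[45,18],[50,0]]
[[0,18],[2,10],[4,0],[22,10],[23,0],[28,18],[30,0],[45,18],[50,0]]
[[0,18],[2,10],[4,0],[12,6],[18,0],[22,10],[23,0],[28,18],[30,0],[45,18],[50,0]]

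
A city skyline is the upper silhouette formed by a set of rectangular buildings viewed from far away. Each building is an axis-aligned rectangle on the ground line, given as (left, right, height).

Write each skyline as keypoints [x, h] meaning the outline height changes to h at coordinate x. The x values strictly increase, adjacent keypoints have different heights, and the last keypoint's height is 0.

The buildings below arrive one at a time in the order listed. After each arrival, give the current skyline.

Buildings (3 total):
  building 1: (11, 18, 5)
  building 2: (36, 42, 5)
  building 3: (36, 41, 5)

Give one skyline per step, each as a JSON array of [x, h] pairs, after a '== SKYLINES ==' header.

== SKYLINES ==
[[11,5],[18,0]]
[[11,5],[18,0],[36,5],[42,0]]
[[11,5],[18,0],[36,5],[42,0]]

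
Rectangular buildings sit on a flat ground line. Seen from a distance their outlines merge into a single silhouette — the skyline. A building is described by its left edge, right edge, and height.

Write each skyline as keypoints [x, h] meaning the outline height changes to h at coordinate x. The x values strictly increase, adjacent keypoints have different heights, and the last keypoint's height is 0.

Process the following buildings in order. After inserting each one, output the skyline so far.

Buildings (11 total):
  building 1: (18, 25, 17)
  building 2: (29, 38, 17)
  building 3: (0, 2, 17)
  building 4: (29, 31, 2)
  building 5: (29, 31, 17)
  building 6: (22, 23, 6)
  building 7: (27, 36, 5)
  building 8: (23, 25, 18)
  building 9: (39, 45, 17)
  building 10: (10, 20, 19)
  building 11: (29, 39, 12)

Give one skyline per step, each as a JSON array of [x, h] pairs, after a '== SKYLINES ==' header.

== SKYLINES ==
[[18,17],[25,0]]
[[18,17],[25,0],[29,17],[38,0]]
[[0,17],[2,0],[18,17],[25,0],[29,17],[38,0]]
[[0,17],[2,0],[18,17],[25,0],[29,17],[38,0]]
[[0,17],[2,0],[18,17],[25,0],[29,17],[38,0]]
[[0,17],[2,0],[18,17],[25,0],[29,17],[38,0]]
[[0,17],[2,0],[18,17],[25,0],[27,5],[29,17],[38,0]]
[[0,17],[2,0],[18,17],[23,18],[25,0],[27,5],[29,17],[38,0]]
[[0,17],[2,0],[18,17],[23,18],[25,0],[27,5],[29,17],[38,0],[39,17],[45,0]]
[[0,17],[2,0],[10,19],[20,17],[23,18],[25,0],[27,5],[29,17],[38,0],[39,17],[45,0]]
[[0,17],[2,0],[10,19],[20,17],[23,18],[25,0],[27,5],[29,17],[38,12],[39,17],[45,0]]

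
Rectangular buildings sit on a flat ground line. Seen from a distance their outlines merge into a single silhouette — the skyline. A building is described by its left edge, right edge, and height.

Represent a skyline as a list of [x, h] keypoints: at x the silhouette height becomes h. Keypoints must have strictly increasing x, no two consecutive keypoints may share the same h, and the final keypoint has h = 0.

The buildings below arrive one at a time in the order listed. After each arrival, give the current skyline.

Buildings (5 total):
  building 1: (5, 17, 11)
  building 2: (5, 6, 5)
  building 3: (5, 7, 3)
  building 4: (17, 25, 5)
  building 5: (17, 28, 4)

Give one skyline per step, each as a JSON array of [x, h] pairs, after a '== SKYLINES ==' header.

== SKYLINES ==
[[5,11],[17,0]]
[[5,11],[17,0]]
[[5,11],[17,0]]
[[5,11],[17,5],[25,0]]
[[5,11],[17,5],[25,4],[28,0]]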